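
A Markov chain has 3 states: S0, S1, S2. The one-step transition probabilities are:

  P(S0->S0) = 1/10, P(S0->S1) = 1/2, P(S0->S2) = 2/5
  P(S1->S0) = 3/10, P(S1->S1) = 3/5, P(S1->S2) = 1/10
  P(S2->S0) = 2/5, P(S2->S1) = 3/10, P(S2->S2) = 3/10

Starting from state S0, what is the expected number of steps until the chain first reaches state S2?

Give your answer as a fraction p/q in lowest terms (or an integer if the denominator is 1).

Let h_i = expected steps to first reach S2 from state i.
Boundary: h_S2 = 0.
First-step equations for the other states:
  h_S0 = 1 + 1/10*h_S0 + 1/2*h_S1 + 2/5*h_S2
  h_S1 = 1 + 3/10*h_S0 + 3/5*h_S1 + 1/10*h_S2

Substituting h_S2 = 0 and rearranging gives the linear system (I - Q) h = 1:
  [9/10, -1/2] . (h_S0, h_S1) = 1
  [-3/10, 2/5] . (h_S0, h_S1) = 1

Solving yields:
  h_S0 = 30/7
  h_S1 = 40/7

Starting state is S0, so the expected hitting time is h_S0 = 30/7.

Answer: 30/7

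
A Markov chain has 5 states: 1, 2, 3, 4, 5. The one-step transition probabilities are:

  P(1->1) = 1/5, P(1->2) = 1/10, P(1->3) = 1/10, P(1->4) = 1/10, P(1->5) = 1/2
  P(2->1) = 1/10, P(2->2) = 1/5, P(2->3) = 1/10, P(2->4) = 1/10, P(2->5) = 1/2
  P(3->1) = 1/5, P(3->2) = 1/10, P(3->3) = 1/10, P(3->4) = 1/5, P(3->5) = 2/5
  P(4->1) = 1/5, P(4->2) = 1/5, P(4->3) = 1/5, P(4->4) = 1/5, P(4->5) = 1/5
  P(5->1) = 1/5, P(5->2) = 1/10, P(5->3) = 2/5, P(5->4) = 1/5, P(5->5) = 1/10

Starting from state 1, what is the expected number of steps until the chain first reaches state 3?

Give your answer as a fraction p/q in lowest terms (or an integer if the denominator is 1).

Answer: 645/137

Derivation:
Let h_i = expected steps to first reach 3 from state i.
Boundary: h_3 = 0.
First-step equations for the other states:
  h_1 = 1 + 1/5*h_1 + 1/10*h_2 + 1/10*h_3 + 1/10*h_4 + 1/2*h_5
  h_2 = 1 + 1/10*h_1 + 1/5*h_2 + 1/10*h_3 + 1/10*h_4 + 1/2*h_5
  h_4 = 1 + 1/5*h_1 + 1/5*h_2 + 1/5*h_3 + 1/5*h_4 + 1/5*h_5
  h_5 = 1 + 1/5*h_1 + 1/10*h_2 + 2/5*h_3 + 1/5*h_4 + 1/10*h_5

Substituting h_3 = 0 and rearranging gives the linear system (I - Q) h = 1:
  [4/5, -1/10, -1/10, -1/2] . (h_1, h_2, h_4, h_5) = 1
  [-1/10, 4/5, -1/10, -1/2] . (h_1, h_2, h_4, h_5) = 1
  [-1/5, -1/5, 4/5, -1/5] . (h_1, h_2, h_4, h_5) = 1
  [-1/5, -1/10, -1/5, 9/10] . (h_1, h_2, h_4, h_5) = 1

Solving yields:
  h_1 = 645/137
  h_2 = 645/137
  h_4 = 620/137
  h_5 = 505/137

Starting state is 1, so the expected hitting time is h_1 = 645/137.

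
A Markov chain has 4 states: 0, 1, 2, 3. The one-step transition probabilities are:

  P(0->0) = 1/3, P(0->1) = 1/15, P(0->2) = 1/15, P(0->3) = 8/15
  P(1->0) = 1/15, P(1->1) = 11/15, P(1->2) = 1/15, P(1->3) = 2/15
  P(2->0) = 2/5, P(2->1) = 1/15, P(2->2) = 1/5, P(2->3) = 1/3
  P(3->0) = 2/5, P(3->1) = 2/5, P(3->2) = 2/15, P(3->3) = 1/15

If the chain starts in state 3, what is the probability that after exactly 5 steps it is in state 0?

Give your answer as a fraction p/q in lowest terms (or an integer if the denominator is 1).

Computing P^5 by repeated multiplication:
P^1 =
  0: [1/3, 1/15, 1/15, 8/15]
  1: [1/15, 11/15, 1/15, 2/15]
  2: [2/5, 1/15, 1/5, 1/3]
  3: [2/5, 2/5, 2/15, 1/15]
P^2 =
  0: [16/45, 13/45, 1/9, 11/45]
  1: [34/225, 3/5, 19/225, 37/225]
  2: [79/225, 2/9, 26/225, 14/45]
  3: [6/25, 16/45, 4/45, 71/225]
P^3 =
  0: [7/25, 46/135, 22/225, 38/135]
  1: [641/3375, 352/675, 4/45, 674/3375]
  2: [1021/3375, 43/135, 347/3375, 932/3375]
  3: [896/3375, 92/225, 112/1125, 763/3375]
P^4 =
  0: [2711/10125, 157/405, 997/10125, 2492/10125]
  1: [1201/5625, 541/1125, 4649/50625, 10822/50625]
  2: [4618/16875, 3757/10125, 1667/16875, 2597/10125]
  3: [12454/50625, 4198/10125, 962/10125, 12371/50625]
P^5 =
  0: [38414/151875, 12367/30375, 14611/151875, 7403/30375]
  1: [19024/84375, 69637/151875, 14149/151875, 169229/759375]
  2: [195971/759375, 12136/30375, 73612/759375, 186392/759375]
  3: [186346/759375, 796/1875, 72616/759375, 178033/759375]

(P^5)[3 -> 0] = 186346/759375

Answer: 186346/759375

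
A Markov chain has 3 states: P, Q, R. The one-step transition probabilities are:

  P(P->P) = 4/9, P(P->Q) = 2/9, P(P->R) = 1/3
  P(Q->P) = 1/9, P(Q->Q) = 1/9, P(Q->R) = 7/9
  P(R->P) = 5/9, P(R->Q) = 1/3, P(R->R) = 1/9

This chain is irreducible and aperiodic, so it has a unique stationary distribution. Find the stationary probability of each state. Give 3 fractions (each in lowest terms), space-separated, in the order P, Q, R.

The stationary distribution satisfies pi = pi * P, i.e.:
  pi_P = 4/9*pi_P + 1/9*pi_Q + 5/9*pi_R
  pi_Q = 2/9*pi_P + 1/9*pi_Q + 1/3*pi_R
  pi_R = 1/3*pi_P + 7/9*pi_Q + 1/9*pi_R
with normalization: pi_P + pi_Q + pi_R = 1.

Using the first 2 balance equations plus normalization, the linear system A*pi = b is:
  [-5/9, 1/9, 5/9] . pi = 0
  [2/9, -8/9, 1/3] . pi = 0
  [1, 1, 1] . pi = 1

Solving yields:
  pi_P = 43/106
  pi_Q = 25/106
  pi_R = 19/53

Verification (pi * P):
  43/106*4/9 + 25/106*1/9 + 19/53*5/9 = 43/106 = pi_P  (ok)
  43/106*2/9 + 25/106*1/9 + 19/53*1/3 = 25/106 = pi_Q  (ok)
  43/106*1/3 + 25/106*7/9 + 19/53*1/9 = 19/53 = pi_R  (ok)

Answer: 43/106 25/106 19/53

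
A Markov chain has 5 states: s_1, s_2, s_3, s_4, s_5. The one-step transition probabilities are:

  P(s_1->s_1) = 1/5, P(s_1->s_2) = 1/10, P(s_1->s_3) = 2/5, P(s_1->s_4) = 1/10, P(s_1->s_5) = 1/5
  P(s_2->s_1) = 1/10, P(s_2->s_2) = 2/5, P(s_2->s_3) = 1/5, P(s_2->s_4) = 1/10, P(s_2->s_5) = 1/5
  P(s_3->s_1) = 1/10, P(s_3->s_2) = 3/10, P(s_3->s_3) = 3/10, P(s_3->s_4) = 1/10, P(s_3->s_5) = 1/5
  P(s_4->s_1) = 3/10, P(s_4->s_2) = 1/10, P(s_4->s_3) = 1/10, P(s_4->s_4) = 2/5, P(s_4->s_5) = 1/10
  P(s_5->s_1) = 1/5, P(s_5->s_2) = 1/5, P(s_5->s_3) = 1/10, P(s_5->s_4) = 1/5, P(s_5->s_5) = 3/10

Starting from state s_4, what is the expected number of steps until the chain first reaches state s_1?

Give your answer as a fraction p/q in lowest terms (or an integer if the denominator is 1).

Answer: 470/99

Derivation:
Let h_i = expected steps to first reach s_1 from state i.
Boundary: h_s_1 = 0.
First-step equations for the other states:
  h_s_2 = 1 + 1/10*h_s_1 + 2/5*h_s_2 + 1/5*h_s_3 + 1/10*h_s_4 + 1/5*h_s_5
  h_s_3 = 1 + 1/10*h_s_1 + 3/10*h_s_2 + 3/10*h_s_3 + 1/10*h_s_4 + 1/5*h_s_5
  h_s_4 = 1 + 3/10*h_s_1 + 1/10*h_s_2 + 1/10*h_s_3 + 2/5*h_s_4 + 1/10*h_s_5
  h_s_5 = 1 + 1/5*h_s_1 + 1/5*h_s_2 + 1/10*h_s_3 + 1/5*h_s_4 + 3/10*h_s_5

Substituting h_s_1 = 0 and rearranging gives the linear system (I - Q) h = 1:
  [3/5, -1/5, -1/10, -1/5] . (h_s_2, h_s_3, h_s_4, h_s_5) = 1
  [-3/10, 7/10, -1/10, -1/5] . (h_s_2, h_s_3, h_s_4, h_s_5) = 1
  [-1/10, -1/10, 3/5, -1/10] . (h_s_2, h_s_3, h_s_4, h_s_5) = 1
  [-1/5, -1/10, -1/5, 7/10] . (h_s_2, h_s_3, h_s_4, h_s_5) = 1

Solving yields:
  h_s_2 = 640/99
  h_s_3 = 640/99
  h_s_4 = 470/99
  h_s_5 = 50/9

Starting state is s_4, so the expected hitting time is h_s_4 = 470/99.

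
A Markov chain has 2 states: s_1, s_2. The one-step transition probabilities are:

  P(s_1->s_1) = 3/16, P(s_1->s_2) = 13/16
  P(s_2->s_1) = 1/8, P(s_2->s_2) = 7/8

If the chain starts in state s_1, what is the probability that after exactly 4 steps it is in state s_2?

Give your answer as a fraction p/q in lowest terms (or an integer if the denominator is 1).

Answer: 56797/65536

Derivation:
Computing P^4 by repeated multiplication:
P^1 =
  s_1: [3/16, 13/16]
  s_2: [1/8, 7/8]
P^2 =
  s_1: [35/256, 221/256]
  s_2: [17/128, 111/128]
P^3 =
  s_1: [547/4096, 3549/4096]
  s_2: [273/2048, 1775/2048]
P^4 =
  s_1: [8739/65536, 56797/65536]
  s_2: [4369/32768, 28399/32768]

(P^4)[s_1 -> s_2] = 56797/65536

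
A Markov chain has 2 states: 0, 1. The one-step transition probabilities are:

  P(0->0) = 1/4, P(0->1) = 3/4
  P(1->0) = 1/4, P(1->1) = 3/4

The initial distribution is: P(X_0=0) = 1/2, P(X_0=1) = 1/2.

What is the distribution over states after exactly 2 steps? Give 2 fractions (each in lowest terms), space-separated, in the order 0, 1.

Answer: 1/4 3/4

Derivation:
Propagating the distribution step by step (d_{t+1} = d_t * P):
d_0 = (0=1/2, 1=1/2)
  d_1[0] = 1/2*1/4 + 1/2*1/4 = 1/4
  d_1[1] = 1/2*3/4 + 1/2*3/4 = 3/4
d_1 = (0=1/4, 1=3/4)
  d_2[0] = 1/4*1/4 + 3/4*1/4 = 1/4
  d_2[1] = 1/4*3/4 + 3/4*3/4 = 3/4
d_2 = (0=1/4, 1=3/4)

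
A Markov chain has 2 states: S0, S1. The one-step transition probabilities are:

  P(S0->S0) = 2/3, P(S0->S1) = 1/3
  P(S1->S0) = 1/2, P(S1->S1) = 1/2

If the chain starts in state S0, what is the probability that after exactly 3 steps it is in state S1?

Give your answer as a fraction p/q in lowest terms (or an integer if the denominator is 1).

Answer: 43/108

Derivation:
Computing P^3 by repeated multiplication:
P^1 =
  S0: [2/3, 1/3]
  S1: [1/2, 1/2]
P^2 =
  S0: [11/18, 7/18]
  S1: [7/12, 5/12]
P^3 =
  S0: [65/108, 43/108]
  S1: [43/72, 29/72]

(P^3)[S0 -> S1] = 43/108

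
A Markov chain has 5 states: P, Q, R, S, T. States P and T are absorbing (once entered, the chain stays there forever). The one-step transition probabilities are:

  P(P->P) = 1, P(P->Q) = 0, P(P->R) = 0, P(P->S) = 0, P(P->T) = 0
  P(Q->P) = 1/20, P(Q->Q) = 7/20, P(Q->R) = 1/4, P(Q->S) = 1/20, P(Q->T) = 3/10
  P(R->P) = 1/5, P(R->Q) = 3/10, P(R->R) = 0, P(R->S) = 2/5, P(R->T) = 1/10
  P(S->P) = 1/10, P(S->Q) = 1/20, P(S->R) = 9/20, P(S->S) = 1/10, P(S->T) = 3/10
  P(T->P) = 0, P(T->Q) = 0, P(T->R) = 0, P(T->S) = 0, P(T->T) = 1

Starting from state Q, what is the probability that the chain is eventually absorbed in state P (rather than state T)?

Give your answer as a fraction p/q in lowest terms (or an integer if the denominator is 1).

Answer: 134/515

Derivation:
Let a_i = P(absorbed in P | start in state i).
Boundary conditions: a_P = 1, a_T = 0.
For each transient state i, a_i = sum_j P(i->j) * a_j:
  a_Q = 1/20*a_P + 7/20*a_Q + 1/4*a_R + 1/20*a_S + 3/10*a_T
  a_R = 1/5*a_P + 3/10*a_Q + 0*a_R + 2/5*a_S + 1/10*a_T
  a_S = 1/10*a_P + 1/20*a_Q + 9/20*a_R + 1/10*a_S + 3/10*a_T

Substituting a_P = 1 and a_T = 0, rearrange to (I - Q) a = r where r[i] = P(i -> P):
  [13/20, -1/4, -1/20] . (a_Q, a_R, a_S) = 1/20
  [-3/10, 1, -2/5] . (a_Q, a_R, a_S) = 1/5
  [-1/20, -9/20, 9/10] . (a_Q, a_R, a_S) = 1/10

Solving yields:
  a_Q = 134/515
  a_R = 634/1545
  a_S = 511/1545

Starting state is Q, so the absorption probability is a_Q = 134/515.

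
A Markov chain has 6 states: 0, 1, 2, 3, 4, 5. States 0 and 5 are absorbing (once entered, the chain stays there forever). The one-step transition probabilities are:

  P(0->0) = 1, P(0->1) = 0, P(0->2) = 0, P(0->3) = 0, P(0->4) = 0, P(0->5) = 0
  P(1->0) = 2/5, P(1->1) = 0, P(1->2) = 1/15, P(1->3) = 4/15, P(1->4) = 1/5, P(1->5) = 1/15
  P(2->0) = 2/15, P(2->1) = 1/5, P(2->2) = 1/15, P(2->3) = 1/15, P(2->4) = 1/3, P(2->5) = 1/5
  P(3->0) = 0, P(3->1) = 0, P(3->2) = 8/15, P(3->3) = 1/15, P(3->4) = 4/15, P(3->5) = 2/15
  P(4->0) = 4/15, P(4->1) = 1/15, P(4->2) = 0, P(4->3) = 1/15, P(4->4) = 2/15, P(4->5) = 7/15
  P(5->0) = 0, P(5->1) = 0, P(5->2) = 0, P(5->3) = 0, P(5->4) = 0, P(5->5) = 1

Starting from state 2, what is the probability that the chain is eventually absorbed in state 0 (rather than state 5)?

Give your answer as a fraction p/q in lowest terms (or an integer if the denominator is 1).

Let a_i = P(absorbed in 0 | start in state i).
Boundary conditions: a_0 = 1, a_5 = 0.
For each transient state i, a_i = sum_j P(i->j) * a_j:
  a_1 = 2/5*a_0 + 0*a_1 + 1/15*a_2 + 4/15*a_3 + 1/5*a_4 + 1/15*a_5
  a_2 = 2/15*a_0 + 1/5*a_1 + 1/15*a_2 + 1/15*a_3 + 1/3*a_4 + 1/5*a_5
  a_3 = 0*a_0 + 0*a_1 + 8/15*a_2 + 1/15*a_3 + 4/15*a_4 + 2/15*a_5
  a_4 = 4/15*a_0 + 1/15*a_1 + 0*a_2 + 1/15*a_3 + 2/15*a_4 + 7/15*a_5

Substituting a_0 = 1 and a_5 = 0, rearrange to (I - Q) a = r where r[i] = P(i -> 0):
  [1, -1/15, -4/15, -1/5] . (a_1, a_2, a_3, a_4) = 2/5
  [-1/5, 14/15, -1/15, -1/3] . (a_1, a_2, a_3, a_4) = 2/15
  [0, -8/15, 14/15, -4/15] . (a_1, a_2, a_3, a_4) = 0
  [-1/15, 0, -1/15, 13/15] . (a_1, a_2, a_3, a_4) = 4/15

Solving yields:
  a_1 = 4853/8086
  a_2 = 1751/4043
  a_3 = 1441/4043
  a_4 = 3083/8086

Starting state is 2, so the absorption probability is a_2 = 1751/4043.

Answer: 1751/4043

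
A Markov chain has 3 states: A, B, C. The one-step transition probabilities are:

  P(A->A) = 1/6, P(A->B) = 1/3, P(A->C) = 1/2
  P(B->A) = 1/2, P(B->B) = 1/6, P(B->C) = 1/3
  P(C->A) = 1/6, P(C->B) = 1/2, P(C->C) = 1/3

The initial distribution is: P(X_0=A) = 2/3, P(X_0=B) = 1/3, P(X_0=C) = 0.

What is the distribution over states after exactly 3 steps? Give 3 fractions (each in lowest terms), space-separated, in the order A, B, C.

Answer: 31/108 109/324 61/162

Derivation:
Propagating the distribution step by step (d_{t+1} = d_t * P):
d_0 = (A=2/3, B=1/3, C=0)
  d_1[A] = 2/3*1/6 + 1/3*1/2 + 0*1/6 = 5/18
  d_1[B] = 2/3*1/3 + 1/3*1/6 + 0*1/2 = 5/18
  d_1[C] = 2/3*1/2 + 1/3*1/3 + 0*1/3 = 4/9
d_1 = (A=5/18, B=5/18, C=4/9)
  d_2[A] = 5/18*1/6 + 5/18*1/2 + 4/9*1/6 = 7/27
  d_2[B] = 5/18*1/3 + 5/18*1/6 + 4/9*1/2 = 13/36
  d_2[C] = 5/18*1/2 + 5/18*1/3 + 4/9*1/3 = 41/108
d_2 = (A=7/27, B=13/36, C=41/108)
  d_3[A] = 7/27*1/6 + 13/36*1/2 + 41/108*1/6 = 31/108
  d_3[B] = 7/27*1/3 + 13/36*1/6 + 41/108*1/2 = 109/324
  d_3[C] = 7/27*1/2 + 13/36*1/3 + 41/108*1/3 = 61/162
d_3 = (A=31/108, B=109/324, C=61/162)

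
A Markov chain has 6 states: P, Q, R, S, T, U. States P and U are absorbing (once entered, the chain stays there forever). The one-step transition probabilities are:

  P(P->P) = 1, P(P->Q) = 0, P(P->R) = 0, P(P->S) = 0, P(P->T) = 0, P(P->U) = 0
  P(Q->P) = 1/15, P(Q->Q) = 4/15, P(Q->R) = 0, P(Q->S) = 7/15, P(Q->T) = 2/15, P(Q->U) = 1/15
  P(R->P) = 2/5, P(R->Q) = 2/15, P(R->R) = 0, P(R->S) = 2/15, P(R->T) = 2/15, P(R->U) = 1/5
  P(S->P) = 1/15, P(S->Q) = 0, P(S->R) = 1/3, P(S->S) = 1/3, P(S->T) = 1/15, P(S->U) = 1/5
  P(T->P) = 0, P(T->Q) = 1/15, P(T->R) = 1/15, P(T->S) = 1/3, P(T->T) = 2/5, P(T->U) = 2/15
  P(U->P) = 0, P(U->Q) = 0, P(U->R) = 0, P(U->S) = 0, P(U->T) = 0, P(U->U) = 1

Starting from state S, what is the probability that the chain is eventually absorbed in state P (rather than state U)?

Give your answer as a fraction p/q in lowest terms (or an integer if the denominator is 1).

Let a_i = P(absorbed in P | start in state i).
Boundary conditions: a_P = 1, a_U = 0.
For each transient state i, a_i = sum_j P(i->j) * a_j:
  a_Q = 1/15*a_P + 4/15*a_Q + 0*a_R + 7/15*a_S + 2/15*a_T + 1/15*a_U
  a_R = 2/5*a_P + 2/15*a_Q + 0*a_R + 2/15*a_S + 2/15*a_T + 1/5*a_U
  a_S = 1/15*a_P + 0*a_Q + 1/3*a_R + 1/3*a_S + 1/15*a_T + 1/5*a_U
  a_T = 0*a_P + 1/15*a_Q + 1/15*a_R + 1/3*a_S + 2/5*a_T + 2/15*a_U

Substituting a_P = 1 and a_U = 0, rearrange to (I - Q) a = r where r[i] = P(i -> P):
  [11/15, 0, -7/15, -2/15] . (a_Q, a_R, a_S, a_T) = 1/15
  [-2/15, 1, -2/15, -2/15] . (a_Q, a_R, a_S, a_T) = 2/5
  [0, -1/3, 2/3, -1/15] . (a_Q, a_R, a_S, a_T) = 1/15
  [-1/15, -1/15, -1/3, 3/5] . (a_Q, a_R, a_S, a_T) = 0

Solving yields:
  a_Q = 325/786
  a_R = 218/393
  a_S = 323/786
  a_T = 44/131

Starting state is S, so the absorption probability is a_S = 323/786.

Answer: 323/786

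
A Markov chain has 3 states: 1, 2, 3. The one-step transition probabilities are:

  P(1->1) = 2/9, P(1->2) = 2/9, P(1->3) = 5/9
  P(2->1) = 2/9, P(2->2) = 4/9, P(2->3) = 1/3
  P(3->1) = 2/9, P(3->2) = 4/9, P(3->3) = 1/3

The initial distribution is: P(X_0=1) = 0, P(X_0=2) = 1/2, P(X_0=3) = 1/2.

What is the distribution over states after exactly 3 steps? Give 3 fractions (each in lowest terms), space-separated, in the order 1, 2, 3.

Answer: 2/9 32/81 31/81

Derivation:
Propagating the distribution step by step (d_{t+1} = d_t * P):
d_0 = (1=0, 2=1/2, 3=1/2)
  d_1[1] = 0*2/9 + 1/2*2/9 + 1/2*2/9 = 2/9
  d_1[2] = 0*2/9 + 1/2*4/9 + 1/2*4/9 = 4/9
  d_1[3] = 0*5/9 + 1/2*1/3 + 1/2*1/3 = 1/3
d_1 = (1=2/9, 2=4/9, 3=1/3)
  d_2[1] = 2/9*2/9 + 4/9*2/9 + 1/3*2/9 = 2/9
  d_2[2] = 2/9*2/9 + 4/9*4/9 + 1/3*4/9 = 32/81
  d_2[3] = 2/9*5/9 + 4/9*1/3 + 1/3*1/3 = 31/81
d_2 = (1=2/9, 2=32/81, 3=31/81)
  d_3[1] = 2/9*2/9 + 32/81*2/9 + 31/81*2/9 = 2/9
  d_3[2] = 2/9*2/9 + 32/81*4/9 + 31/81*4/9 = 32/81
  d_3[3] = 2/9*5/9 + 32/81*1/3 + 31/81*1/3 = 31/81
d_3 = (1=2/9, 2=32/81, 3=31/81)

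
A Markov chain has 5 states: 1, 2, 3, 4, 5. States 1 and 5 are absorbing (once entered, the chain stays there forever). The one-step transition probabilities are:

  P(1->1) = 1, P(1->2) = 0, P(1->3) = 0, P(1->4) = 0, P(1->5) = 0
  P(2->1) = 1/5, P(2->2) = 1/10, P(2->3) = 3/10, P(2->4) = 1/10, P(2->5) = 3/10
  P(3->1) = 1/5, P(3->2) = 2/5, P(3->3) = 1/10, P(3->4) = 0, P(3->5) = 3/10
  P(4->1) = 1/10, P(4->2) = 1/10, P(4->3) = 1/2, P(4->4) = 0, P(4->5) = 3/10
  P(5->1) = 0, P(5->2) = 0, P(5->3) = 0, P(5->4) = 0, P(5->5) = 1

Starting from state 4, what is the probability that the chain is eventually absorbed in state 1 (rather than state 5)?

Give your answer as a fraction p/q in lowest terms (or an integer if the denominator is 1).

Let a_i = P(absorbed in 1 | start in state i).
Boundary conditions: a_1 = 1, a_5 = 0.
For each transient state i, a_i = sum_j P(i->j) * a_j:
  a_2 = 1/5*a_1 + 1/10*a_2 + 3/10*a_3 + 1/10*a_4 + 3/10*a_5
  a_3 = 1/5*a_1 + 2/5*a_2 + 1/10*a_3 + 0*a_4 + 3/10*a_5
  a_4 = 1/10*a_1 + 1/10*a_2 + 1/2*a_3 + 0*a_4 + 3/10*a_5

Substituting a_1 = 1 and a_5 = 0, rearrange to (I - Q) a = r where r[i] = P(i -> 1):
  [9/10, -3/10, -1/10] . (a_2, a_3, a_4) = 1/5
  [-2/5, 9/10, 0] . (a_2, a_3, a_4) = 1/5
  [-1/10, -1/2, 1] . (a_2, a_3, a_4) = 1/10

Solving yields:
  a_2 = 259/661
  a_3 = 262/661
  a_4 = 223/661

Starting state is 4, so the absorption probability is a_4 = 223/661.

Answer: 223/661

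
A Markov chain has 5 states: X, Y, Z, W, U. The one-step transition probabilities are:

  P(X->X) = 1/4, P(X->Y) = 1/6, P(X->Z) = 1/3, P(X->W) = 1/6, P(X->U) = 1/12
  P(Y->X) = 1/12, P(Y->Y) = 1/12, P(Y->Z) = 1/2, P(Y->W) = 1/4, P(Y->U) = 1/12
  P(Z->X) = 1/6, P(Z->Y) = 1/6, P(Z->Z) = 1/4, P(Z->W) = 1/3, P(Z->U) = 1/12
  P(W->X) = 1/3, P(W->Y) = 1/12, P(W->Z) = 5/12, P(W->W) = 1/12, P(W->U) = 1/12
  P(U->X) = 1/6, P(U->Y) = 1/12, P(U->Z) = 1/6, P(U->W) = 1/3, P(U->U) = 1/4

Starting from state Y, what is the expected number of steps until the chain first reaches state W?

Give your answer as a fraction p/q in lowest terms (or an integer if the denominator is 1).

Answer: 18240/5029

Derivation:
Let h_i = expected steps to first reach W from state i.
Boundary: h_W = 0.
First-step equations for the other states:
  h_X = 1 + 1/4*h_X + 1/6*h_Y + 1/3*h_Z + 1/6*h_W + 1/12*h_U
  h_Y = 1 + 1/12*h_X + 1/12*h_Y + 1/2*h_Z + 1/4*h_W + 1/12*h_U
  h_Z = 1 + 1/6*h_X + 1/6*h_Y + 1/4*h_Z + 1/3*h_W + 1/12*h_U
  h_U = 1 + 1/6*h_X + 1/12*h_Y + 1/6*h_Z + 1/3*h_W + 1/4*h_U

Substituting h_W = 0 and rearranging gives the linear system (I - Q) h = 1:
  [3/4, -1/6, -1/3, -1/12] . (h_X, h_Y, h_Z, h_U) = 1
  [-1/12, 11/12, -1/2, -1/12] . (h_X, h_Y, h_Z, h_U) = 1
  [-1/6, -1/6, 3/4, -1/12] . (h_X, h_Y, h_Z, h_U) = 1
  [-1/6, -1/12, -1/6, 3/4] . (h_X, h_Y, h_Z, h_U) = 1

Solving yields:
  h_X = 20280/5029
  h_Y = 18240/5029
  h_Z = 17160/5029
  h_U = 17052/5029

Starting state is Y, so the expected hitting time is h_Y = 18240/5029.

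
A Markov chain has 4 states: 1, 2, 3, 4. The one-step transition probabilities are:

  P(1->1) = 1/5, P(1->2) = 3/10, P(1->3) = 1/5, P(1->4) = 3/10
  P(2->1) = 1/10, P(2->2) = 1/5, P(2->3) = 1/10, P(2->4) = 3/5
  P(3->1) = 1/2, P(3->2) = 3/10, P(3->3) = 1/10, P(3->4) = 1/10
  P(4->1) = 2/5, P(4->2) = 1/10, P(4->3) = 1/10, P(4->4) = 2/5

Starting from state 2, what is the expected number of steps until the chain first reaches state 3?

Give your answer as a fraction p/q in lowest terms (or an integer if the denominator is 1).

Let h_i = expected steps to first reach 3 from state i.
Boundary: h_3 = 0.
First-step equations for the other states:
  h_1 = 1 + 1/5*h_1 + 3/10*h_2 + 1/5*h_3 + 3/10*h_4
  h_2 = 1 + 1/10*h_1 + 1/5*h_2 + 1/10*h_3 + 3/5*h_4
  h_4 = 1 + 2/5*h_1 + 1/10*h_2 + 1/10*h_3 + 2/5*h_4

Substituting h_3 = 0 and rearranging gives the linear system (I - Q) h = 1:
  [4/5, -3/10, -3/10] . (h_1, h_2, h_4) = 1
  [-1/10, 4/5, -3/5] . (h_1, h_2, h_4) = 1
  [-2/5, -1/10, 3/5] . (h_1, h_2, h_4) = 1

Solving yields:
  h_1 = 50/7
  h_2 = 390/49
  h_4 = 380/49

Starting state is 2, so the expected hitting time is h_2 = 390/49.

Answer: 390/49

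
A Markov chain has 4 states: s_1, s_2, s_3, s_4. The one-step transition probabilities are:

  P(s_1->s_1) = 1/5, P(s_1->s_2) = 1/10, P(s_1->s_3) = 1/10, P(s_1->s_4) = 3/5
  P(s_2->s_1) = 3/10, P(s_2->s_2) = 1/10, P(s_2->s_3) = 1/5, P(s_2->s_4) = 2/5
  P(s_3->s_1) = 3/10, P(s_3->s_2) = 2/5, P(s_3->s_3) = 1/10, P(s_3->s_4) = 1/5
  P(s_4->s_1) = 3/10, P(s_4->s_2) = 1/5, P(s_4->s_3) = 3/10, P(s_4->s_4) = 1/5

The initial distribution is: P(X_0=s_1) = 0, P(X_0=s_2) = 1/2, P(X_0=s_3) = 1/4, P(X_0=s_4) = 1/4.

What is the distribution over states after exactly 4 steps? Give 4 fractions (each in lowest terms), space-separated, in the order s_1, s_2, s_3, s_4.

Propagating the distribution step by step (d_{t+1} = d_t * P):
d_0 = (s_1=0, s_2=1/2, s_3=1/4, s_4=1/4)
  d_1[s_1] = 0*1/5 + 1/2*3/10 + 1/4*3/10 + 1/4*3/10 = 3/10
  d_1[s_2] = 0*1/10 + 1/2*1/10 + 1/4*2/5 + 1/4*1/5 = 1/5
  d_1[s_3] = 0*1/10 + 1/2*1/5 + 1/4*1/10 + 1/4*3/10 = 1/5
  d_1[s_4] = 0*3/5 + 1/2*2/5 + 1/4*1/5 + 1/4*1/5 = 3/10
d_1 = (s_1=3/10, s_2=1/5, s_3=1/5, s_4=3/10)
  d_2[s_1] = 3/10*1/5 + 1/5*3/10 + 1/5*3/10 + 3/10*3/10 = 27/100
  d_2[s_2] = 3/10*1/10 + 1/5*1/10 + 1/5*2/5 + 3/10*1/5 = 19/100
  d_2[s_3] = 3/10*1/10 + 1/5*1/5 + 1/5*1/10 + 3/10*3/10 = 9/50
  d_2[s_4] = 3/10*3/5 + 1/5*2/5 + 1/5*1/5 + 3/10*1/5 = 9/25
d_2 = (s_1=27/100, s_2=19/100, s_3=9/50, s_4=9/25)
  d_3[s_1] = 27/100*1/5 + 19/100*3/10 + 9/50*3/10 + 9/25*3/10 = 273/1000
  d_3[s_2] = 27/100*1/10 + 19/100*1/10 + 9/50*2/5 + 9/25*1/5 = 19/100
  d_3[s_3] = 27/100*1/10 + 19/100*1/5 + 9/50*1/10 + 9/25*3/10 = 191/1000
  d_3[s_4] = 27/100*3/5 + 19/100*2/5 + 9/50*1/5 + 9/25*1/5 = 173/500
d_3 = (s_1=273/1000, s_2=19/100, s_3=191/1000, s_4=173/500)
  d_4[s_1] = 273/1000*1/5 + 19/100*3/10 + 191/1000*3/10 + 173/500*3/10 = 2727/10000
  d_4[s_2] = 273/1000*1/10 + 19/100*1/10 + 191/1000*2/5 + 173/500*1/5 = 1919/10000
  d_4[s_3] = 273/1000*1/10 + 19/100*1/5 + 191/1000*1/10 + 173/500*3/10 = 941/5000
  d_4[s_4] = 273/1000*3/5 + 19/100*2/5 + 191/1000*1/5 + 173/500*1/5 = 217/625
d_4 = (s_1=2727/10000, s_2=1919/10000, s_3=941/5000, s_4=217/625)

Answer: 2727/10000 1919/10000 941/5000 217/625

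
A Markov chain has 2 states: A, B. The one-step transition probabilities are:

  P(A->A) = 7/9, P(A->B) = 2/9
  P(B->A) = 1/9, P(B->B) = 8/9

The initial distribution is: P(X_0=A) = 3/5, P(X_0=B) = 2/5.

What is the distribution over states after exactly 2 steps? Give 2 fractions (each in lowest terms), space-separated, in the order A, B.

Propagating the distribution step by step (d_{t+1} = d_t * P):
d_0 = (A=3/5, B=2/5)
  d_1[A] = 3/5*7/9 + 2/5*1/9 = 23/45
  d_1[B] = 3/5*2/9 + 2/5*8/9 = 22/45
d_1 = (A=23/45, B=22/45)
  d_2[A] = 23/45*7/9 + 22/45*1/9 = 61/135
  d_2[B] = 23/45*2/9 + 22/45*8/9 = 74/135
d_2 = (A=61/135, B=74/135)

Answer: 61/135 74/135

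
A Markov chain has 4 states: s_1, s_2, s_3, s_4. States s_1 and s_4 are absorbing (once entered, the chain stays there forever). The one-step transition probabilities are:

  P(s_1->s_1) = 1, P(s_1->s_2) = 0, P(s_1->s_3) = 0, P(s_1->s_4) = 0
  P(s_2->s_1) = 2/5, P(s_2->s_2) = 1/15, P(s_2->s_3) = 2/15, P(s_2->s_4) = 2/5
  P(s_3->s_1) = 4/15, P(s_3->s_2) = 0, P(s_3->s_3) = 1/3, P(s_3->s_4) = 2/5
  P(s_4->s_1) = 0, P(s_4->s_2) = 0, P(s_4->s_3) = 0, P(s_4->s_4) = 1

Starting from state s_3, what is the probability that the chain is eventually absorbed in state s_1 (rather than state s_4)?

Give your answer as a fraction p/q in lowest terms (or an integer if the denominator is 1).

Answer: 2/5

Derivation:
Let a_i = P(absorbed in s_1 | start in state i).
Boundary conditions: a_s_1 = 1, a_s_4 = 0.
For each transient state i, a_i = sum_j P(i->j) * a_j:
  a_s_2 = 2/5*a_s_1 + 1/15*a_s_2 + 2/15*a_s_3 + 2/5*a_s_4
  a_s_3 = 4/15*a_s_1 + 0*a_s_2 + 1/3*a_s_3 + 2/5*a_s_4

Substituting a_s_1 = 1 and a_s_4 = 0, rearrange to (I - Q) a = r where r[i] = P(i -> s_1):
  [14/15, -2/15] . (a_s_2, a_s_3) = 2/5
  [0, 2/3] . (a_s_2, a_s_3) = 4/15

Solving yields:
  a_s_2 = 17/35
  a_s_3 = 2/5

Starting state is s_3, so the absorption probability is a_s_3 = 2/5.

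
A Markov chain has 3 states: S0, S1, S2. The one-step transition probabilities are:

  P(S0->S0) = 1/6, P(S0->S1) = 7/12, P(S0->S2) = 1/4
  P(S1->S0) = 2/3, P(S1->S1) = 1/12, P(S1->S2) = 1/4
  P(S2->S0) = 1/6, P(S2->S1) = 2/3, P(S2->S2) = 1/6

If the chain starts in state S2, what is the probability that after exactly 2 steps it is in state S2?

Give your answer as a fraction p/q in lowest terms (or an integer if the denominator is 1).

Computing P^2 by repeated multiplication:
P^1 =
  S0: [1/6, 7/12, 1/4]
  S1: [2/3, 1/12, 1/4]
  S2: [1/6, 2/3, 1/6]
P^2 =
  S0: [11/24, 5/16, 11/48]
  S1: [5/24, 9/16, 11/48]
  S2: [1/2, 19/72, 17/72]

(P^2)[S2 -> S2] = 17/72

Answer: 17/72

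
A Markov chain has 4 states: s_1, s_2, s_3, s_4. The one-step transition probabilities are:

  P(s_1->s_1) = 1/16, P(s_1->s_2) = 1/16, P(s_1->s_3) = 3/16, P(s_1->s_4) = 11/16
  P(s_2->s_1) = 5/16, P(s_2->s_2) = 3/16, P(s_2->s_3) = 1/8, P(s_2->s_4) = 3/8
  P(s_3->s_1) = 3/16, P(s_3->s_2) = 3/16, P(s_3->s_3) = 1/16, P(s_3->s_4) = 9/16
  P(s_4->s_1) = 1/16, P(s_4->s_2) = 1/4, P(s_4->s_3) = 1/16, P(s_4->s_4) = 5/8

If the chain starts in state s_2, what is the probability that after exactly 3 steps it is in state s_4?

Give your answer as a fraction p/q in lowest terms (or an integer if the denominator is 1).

Answer: 2387/4096

Derivation:
Computing P^3 by repeated multiplication:
P^1 =
  s_1: [1/16, 1/16, 3/16, 11/16]
  s_2: [5/16, 3/16, 1/8, 3/8]
  s_3: [3/16, 3/16, 1/16, 9/16]
  s_4: [1/16, 1/4, 1/16, 5/8]
P^2 =
  s_1: [13/128, 57/256, 19/256, 77/128]
  s_2: [1/8, 11/64, 29/256, 151/256]
  s_3: [15/128, 51/256, 25/256, 75/128]
  s_4: [17/128, 7/32, 11/128, 9/16]
P^3 =
  s_1: [261/2048, 435/2048, 365/4096, 2339/4096]
  s_2: [245/2048, 855/4096, 91/1024, 2387/4096]
  s_3: [255/2048, 429/2048, 367/4096, 2361/4096]
  s_4: [131/1024, 211/1024, 95/1024, 587/1024]

(P^3)[s_2 -> s_4] = 2387/4096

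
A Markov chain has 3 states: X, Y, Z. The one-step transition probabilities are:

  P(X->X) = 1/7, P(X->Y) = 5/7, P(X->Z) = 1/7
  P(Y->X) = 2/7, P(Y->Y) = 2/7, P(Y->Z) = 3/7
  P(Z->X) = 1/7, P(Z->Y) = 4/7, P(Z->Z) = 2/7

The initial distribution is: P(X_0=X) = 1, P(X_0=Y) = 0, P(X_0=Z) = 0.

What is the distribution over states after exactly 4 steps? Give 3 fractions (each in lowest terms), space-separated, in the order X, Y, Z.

Answer: 513/2401 1100/2401 788/2401

Derivation:
Propagating the distribution step by step (d_{t+1} = d_t * P):
d_0 = (X=1, Y=0, Z=0)
  d_1[X] = 1*1/7 + 0*2/7 + 0*1/7 = 1/7
  d_1[Y] = 1*5/7 + 0*2/7 + 0*4/7 = 5/7
  d_1[Z] = 1*1/7 + 0*3/7 + 0*2/7 = 1/7
d_1 = (X=1/7, Y=5/7, Z=1/7)
  d_2[X] = 1/7*1/7 + 5/7*2/7 + 1/7*1/7 = 12/49
  d_2[Y] = 1/7*5/7 + 5/7*2/7 + 1/7*4/7 = 19/49
  d_2[Z] = 1/7*1/7 + 5/7*3/7 + 1/7*2/7 = 18/49
d_2 = (X=12/49, Y=19/49, Z=18/49)
  d_3[X] = 12/49*1/7 + 19/49*2/7 + 18/49*1/7 = 68/343
  d_3[Y] = 12/49*5/7 + 19/49*2/7 + 18/49*4/7 = 170/343
  d_3[Z] = 12/49*1/7 + 19/49*3/7 + 18/49*2/7 = 15/49
d_3 = (X=68/343, Y=170/343, Z=15/49)
  d_4[X] = 68/343*1/7 + 170/343*2/7 + 15/49*1/7 = 513/2401
  d_4[Y] = 68/343*5/7 + 170/343*2/7 + 15/49*4/7 = 1100/2401
  d_4[Z] = 68/343*1/7 + 170/343*3/7 + 15/49*2/7 = 788/2401
d_4 = (X=513/2401, Y=1100/2401, Z=788/2401)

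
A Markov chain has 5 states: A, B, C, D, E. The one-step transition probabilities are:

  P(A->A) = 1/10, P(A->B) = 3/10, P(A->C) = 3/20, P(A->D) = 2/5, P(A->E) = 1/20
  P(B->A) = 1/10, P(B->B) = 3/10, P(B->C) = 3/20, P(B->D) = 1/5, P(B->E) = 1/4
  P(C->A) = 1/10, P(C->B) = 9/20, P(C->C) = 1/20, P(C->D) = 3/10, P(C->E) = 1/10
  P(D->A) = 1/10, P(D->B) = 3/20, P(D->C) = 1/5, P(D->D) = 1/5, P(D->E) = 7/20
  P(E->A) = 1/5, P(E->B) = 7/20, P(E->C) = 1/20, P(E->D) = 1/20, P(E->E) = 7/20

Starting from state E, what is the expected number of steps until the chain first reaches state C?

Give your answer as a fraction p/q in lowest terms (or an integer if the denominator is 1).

Let h_i = expected steps to first reach C from state i.
Boundary: h_C = 0.
First-step equations for the other states:
  h_A = 1 + 1/10*h_A + 3/10*h_B + 3/20*h_C + 2/5*h_D + 1/20*h_E
  h_B = 1 + 1/10*h_A + 3/10*h_B + 3/20*h_C + 1/5*h_D + 1/4*h_E
  h_D = 1 + 1/10*h_A + 3/20*h_B + 1/5*h_C + 1/5*h_D + 7/20*h_E
  h_E = 1 + 1/5*h_A + 7/20*h_B + 1/20*h_C + 1/20*h_D + 7/20*h_E

Substituting h_C = 0 and rearranging gives the linear system (I - Q) h = 1:
  [9/10, -3/10, -2/5, -1/20] . (h_A, h_B, h_D, h_E) = 1
  [-1/10, 7/10, -1/5, -1/4] . (h_A, h_B, h_D, h_E) = 1
  [-1/10, -3/20, 4/5, -7/20] . (h_A, h_B, h_D, h_E) = 1
  [-1/5, -7/20, -1/20, 13/20] . (h_A, h_B, h_D, h_E) = 1

Solving yields:
  h_A = 2412/329
  h_B = 2488/329
  h_D = 2392/329
  h_E = 396/47

Starting state is E, so the expected hitting time is h_E = 396/47.

Answer: 396/47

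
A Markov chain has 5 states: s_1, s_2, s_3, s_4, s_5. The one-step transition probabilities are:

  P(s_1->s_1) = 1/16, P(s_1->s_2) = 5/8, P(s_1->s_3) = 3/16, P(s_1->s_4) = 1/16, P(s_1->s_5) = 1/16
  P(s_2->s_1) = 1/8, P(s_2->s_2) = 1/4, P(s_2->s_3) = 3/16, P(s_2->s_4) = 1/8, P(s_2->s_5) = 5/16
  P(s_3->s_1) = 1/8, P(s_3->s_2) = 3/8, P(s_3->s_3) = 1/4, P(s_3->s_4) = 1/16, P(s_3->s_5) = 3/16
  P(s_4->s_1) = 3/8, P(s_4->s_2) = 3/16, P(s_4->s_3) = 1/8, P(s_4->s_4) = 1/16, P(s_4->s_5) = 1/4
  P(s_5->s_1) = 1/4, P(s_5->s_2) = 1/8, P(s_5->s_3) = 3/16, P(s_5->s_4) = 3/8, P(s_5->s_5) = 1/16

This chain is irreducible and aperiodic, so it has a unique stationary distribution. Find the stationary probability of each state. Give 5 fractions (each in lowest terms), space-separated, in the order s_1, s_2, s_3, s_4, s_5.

The stationary distribution satisfies pi = pi * P, i.e.:
  pi_s_1 = 1/16*pi_s_1 + 1/8*pi_s_2 + 1/8*pi_s_3 + 3/8*pi_s_4 + 1/4*pi_s_5
  pi_s_2 = 5/8*pi_s_1 + 1/4*pi_s_2 + 3/8*pi_s_3 + 3/16*pi_s_4 + 1/8*pi_s_5
  pi_s_3 = 3/16*pi_s_1 + 3/16*pi_s_2 + 1/4*pi_s_3 + 1/8*pi_s_4 + 3/16*pi_s_5
  pi_s_4 = 1/16*pi_s_1 + 1/8*pi_s_2 + 1/16*pi_s_3 + 1/16*pi_s_4 + 3/8*pi_s_5
  pi_s_5 = 1/16*pi_s_1 + 5/16*pi_s_2 + 3/16*pi_s_3 + 1/4*pi_s_4 + 1/16*pi_s_5
with normalization: pi_s_1 + pi_s_2 + pi_s_3 + pi_s_4 + pi_s_5 = 1.

Using the first 4 balance equations plus normalization, the linear system A*pi = b is:
  [-15/16, 1/8, 1/8, 3/8, 1/4] . pi = 0
  [5/8, -3/4, 3/8, 3/16, 1/8] . pi = 0
  [3/16, 3/16, -3/4, 1/8, 3/16] . pi = 0
  [1/16, 1/8, 1/16, -15/16, 3/8] . pi = 0
  [1, 1, 1, 1, 1] . pi = 1

Solving yields:
  pi_s_1 = 719/4155
  pi_s_2 = 509/1662
  pi_s_3 = 264/1385
  pi_s_4 = 39/277
  pi_s_5 = 1573/8310

Verification (pi * P):
  719/4155*1/16 + 509/1662*1/8 + 264/1385*1/8 + 39/277*3/8 + 1573/8310*1/4 = 719/4155 = pi_s_1  (ok)
  719/4155*5/8 + 509/1662*1/4 + 264/1385*3/8 + 39/277*3/16 + 1573/8310*1/8 = 509/1662 = pi_s_2  (ok)
  719/4155*3/16 + 509/1662*3/16 + 264/1385*1/4 + 39/277*1/8 + 1573/8310*3/16 = 264/1385 = pi_s_3  (ok)
  719/4155*1/16 + 509/1662*1/8 + 264/1385*1/16 + 39/277*1/16 + 1573/8310*3/8 = 39/277 = pi_s_4  (ok)
  719/4155*1/16 + 509/1662*5/16 + 264/1385*3/16 + 39/277*1/4 + 1573/8310*1/16 = 1573/8310 = pi_s_5  (ok)

Answer: 719/4155 509/1662 264/1385 39/277 1573/8310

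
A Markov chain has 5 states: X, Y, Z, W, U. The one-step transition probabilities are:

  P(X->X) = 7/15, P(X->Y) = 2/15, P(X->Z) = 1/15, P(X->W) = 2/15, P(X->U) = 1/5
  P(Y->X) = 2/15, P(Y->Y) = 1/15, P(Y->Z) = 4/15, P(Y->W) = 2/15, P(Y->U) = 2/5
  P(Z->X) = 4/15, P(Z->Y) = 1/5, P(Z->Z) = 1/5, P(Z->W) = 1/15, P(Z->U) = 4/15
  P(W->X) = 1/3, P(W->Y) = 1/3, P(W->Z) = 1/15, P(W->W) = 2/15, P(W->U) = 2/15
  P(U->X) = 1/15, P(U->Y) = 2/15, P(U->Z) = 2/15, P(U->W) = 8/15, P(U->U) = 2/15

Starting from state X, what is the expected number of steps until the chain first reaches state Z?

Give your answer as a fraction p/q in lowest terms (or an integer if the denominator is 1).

Let h_i = expected steps to first reach Z from state i.
Boundary: h_Z = 0.
First-step equations for the other states:
  h_X = 1 + 7/15*h_X + 2/15*h_Y + 1/15*h_Z + 2/15*h_W + 1/5*h_U
  h_Y = 1 + 2/15*h_X + 1/15*h_Y + 4/15*h_Z + 2/15*h_W + 2/5*h_U
  h_W = 1 + 1/3*h_X + 1/3*h_Y + 1/15*h_Z + 2/15*h_W + 2/15*h_U
  h_U = 1 + 1/15*h_X + 2/15*h_Y + 2/15*h_Z + 8/15*h_W + 2/15*h_U

Substituting h_Z = 0 and rearranging gives the linear system (I - Q) h = 1:
  [8/15, -2/15, -2/15, -1/5] . (h_X, h_Y, h_W, h_U) = 1
  [-2/15, 14/15, -2/15, -2/5] . (h_X, h_Y, h_W, h_U) = 1
  [-1/3, -1/3, 13/15, -2/15] . (h_X, h_Y, h_W, h_U) = 1
  [-1/15, -2/15, -8/15, 13/15] . (h_X, h_Y, h_W, h_U) = 1

Solving yields:
  h_X = 29115/3302
  h_Y = 46485/6604
  h_W = 56175/6604
  h_U = 1035/127

Starting state is X, so the expected hitting time is h_X = 29115/3302.

Answer: 29115/3302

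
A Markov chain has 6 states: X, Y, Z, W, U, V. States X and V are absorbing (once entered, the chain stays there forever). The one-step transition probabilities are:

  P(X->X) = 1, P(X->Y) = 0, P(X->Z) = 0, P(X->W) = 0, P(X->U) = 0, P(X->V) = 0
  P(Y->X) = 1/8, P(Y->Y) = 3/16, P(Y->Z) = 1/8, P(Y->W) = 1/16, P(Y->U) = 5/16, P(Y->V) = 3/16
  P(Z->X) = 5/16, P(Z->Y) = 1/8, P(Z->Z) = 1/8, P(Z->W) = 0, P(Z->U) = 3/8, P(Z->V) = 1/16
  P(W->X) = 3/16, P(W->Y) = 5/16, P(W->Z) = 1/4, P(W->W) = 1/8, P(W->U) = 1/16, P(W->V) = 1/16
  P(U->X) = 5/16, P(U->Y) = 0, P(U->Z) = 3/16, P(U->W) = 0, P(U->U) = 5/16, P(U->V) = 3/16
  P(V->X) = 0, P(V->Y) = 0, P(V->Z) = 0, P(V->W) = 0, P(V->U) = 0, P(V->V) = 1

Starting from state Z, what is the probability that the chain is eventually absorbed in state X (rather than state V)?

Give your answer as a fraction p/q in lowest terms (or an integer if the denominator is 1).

Answer: 16437/22942

Derivation:
Let a_i = P(absorbed in X | start in state i).
Boundary conditions: a_X = 1, a_V = 0.
For each transient state i, a_i = sum_j P(i->j) * a_j:
  a_Y = 1/8*a_X + 3/16*a_Y + 1/8*a_Z + 1/16*a_W + 5/16*a_U + 3/16*a_V
  a_Z = 5/16*a_X + 1/8*a_Y + 1/8*a_Z + 0*a_W + 3/8*a_U + 1/16*a_V
  a_W = 3/16*a_X + 5/16*a_Y + 1/4*a_Z + 1/8*a_W + 1/16*a_U + 1/16*a_V
  a_U = 5/16*a_X + 0*a_Y + 3/16*a_Z + 0*a_W + 5/16*a_U + 3/16*a_V

Substituting a_X = 1 and a_V = 0, rearrange to (I - Q) a = r where r[i] = P(i -> X):
  [13/16, -1/8, -1/16, -5/16] . (a_Y, a_Z, a_W, a_U) = 1/8
  [-1/8, 7/8, 0, -3/8] . (a_Y, a_Z, a_W, a_U) = 5/16
  [-5/16, -1/4, 7/8, -1/16] . (a_Y, a_Z, a_W, a_U) = 3/16
  [0, -3/16, 0, 11/16] . (a_Y, a_Z, a_W, a_U) = 5/16

Solving yields:
  a_Y = 12971/22942
  a_Z = 16437/22942
  a_W = 7655/11471
  a_U = 14911/22942

Starting state is Z, so the absorption probability is a_Z = 16437/22942.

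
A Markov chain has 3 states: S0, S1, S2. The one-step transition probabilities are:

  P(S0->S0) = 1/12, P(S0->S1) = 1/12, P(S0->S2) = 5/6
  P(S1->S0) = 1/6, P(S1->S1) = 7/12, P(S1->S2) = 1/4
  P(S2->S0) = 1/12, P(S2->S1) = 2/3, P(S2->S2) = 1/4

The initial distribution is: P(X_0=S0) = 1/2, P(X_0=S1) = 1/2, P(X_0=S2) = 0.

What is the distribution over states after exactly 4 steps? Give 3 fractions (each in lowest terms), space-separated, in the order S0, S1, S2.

Propagating the distribution step by step (d_{t+1} = d_t * P):
d_0 = (S0=1/2, S1=1/2, S2=0)
  d_1[S0] = 1/2*1/12 + 1/2*1/6 + 0*1/12 = 1/8
  d_1[S1] = 1/2*1/12 + 1/2*7/12 + 0*2/3 = 1/3
  d_1[S2] = 1/2*5/6 + 1/2*1/4 + 0*1/4 = 13/24
d_1 = (S0=1/8, S1=1/3, S2=13/24)
  d_2[S0] = 1/8*1/12 + 1/3*1/6 + 13/24*1/12 = 1/9
  d_2[S1] = 1/8*1/12 + 1/3*7/12 + 13/24*2/3 = 163/288
  d_2[S2] = 1/8*5/6 + 1/3*1/4 + 13/24*1/4 = 31/96
d_2 = (S0=1/9, S1=163/288, S2=31/96)
  d_3[S0] = 1/9*1/12 + 163/288*1/6 + 31/96*1/12 = 451/3456
  d_3[S1] = 1/9*1/12 + 163/288*7/12 + 31/96*2/3 = 71/128
  d_3[S2] = 1/9*5/6 + 163/288*1/4 + 31/96*1/4 = 17/54
d_3 = (S0=451/3456, S1=71/128, S2=17/54)
  d_4[S0] = 451/3456*1/12 + 71/128*1/6 + 17/54*1/12 = 199/1536
  d_4[S1] = 451/3456*1/12 + 71/128*7/12 + 17/54*2/3 = 11287/20736
  d_4[S2] = 451/3456*5/6 + 71/128*1/4 + 17/54*1/4 = 13525/41472
d_4 = (S0=199/1536, S1=11287/20736, S2=13525/41472)

Answer: 199/1536 11287/20736 13525/41472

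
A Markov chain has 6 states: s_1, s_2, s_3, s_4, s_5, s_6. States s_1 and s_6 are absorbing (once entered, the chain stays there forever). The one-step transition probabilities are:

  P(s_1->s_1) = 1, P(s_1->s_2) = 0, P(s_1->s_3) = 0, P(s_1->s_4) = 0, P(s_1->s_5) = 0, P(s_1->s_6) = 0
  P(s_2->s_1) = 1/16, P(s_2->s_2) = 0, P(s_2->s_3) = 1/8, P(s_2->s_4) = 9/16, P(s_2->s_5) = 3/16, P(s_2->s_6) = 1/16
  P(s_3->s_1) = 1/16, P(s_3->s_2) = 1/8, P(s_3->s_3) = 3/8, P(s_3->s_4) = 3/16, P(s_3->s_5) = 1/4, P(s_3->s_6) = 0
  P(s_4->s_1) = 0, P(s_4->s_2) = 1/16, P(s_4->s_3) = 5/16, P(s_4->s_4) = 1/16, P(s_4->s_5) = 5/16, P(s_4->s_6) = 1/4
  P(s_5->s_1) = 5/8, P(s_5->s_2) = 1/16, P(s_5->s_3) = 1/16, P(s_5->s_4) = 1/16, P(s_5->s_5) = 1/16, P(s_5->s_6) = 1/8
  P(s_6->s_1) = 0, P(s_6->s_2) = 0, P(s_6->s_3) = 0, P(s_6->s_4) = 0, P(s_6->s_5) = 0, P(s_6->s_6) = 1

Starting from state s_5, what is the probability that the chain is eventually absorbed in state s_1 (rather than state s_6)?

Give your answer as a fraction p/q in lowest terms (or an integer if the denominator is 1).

Answer: 4929/6251

Derivation:
Let a_i = P(absorbed in s_1 | start in state i).
Boundary conditions: a_s_1 = 1, a_s_6 = 0.
For each transient state i, a_i = sum_j P(i->j) * a_j:
  a_s_2 = 1/16*a_s_1 + 0*a_s_2 + 1/8*a_s_3 + 9/16*a_s_4 + 3/16*a_s_5 + 1/16*a_s_6
  a_s_3 = 1/16*a_s_1 + 1/8*a_s_2 + 3/8*a_s_3 + 3/16*a_s_4 + 1/4*a_s_5 + 0*a_s_6
  a_s_4 = 0*a_s_1 + 1/16*a_s_2 + 5/16*a_s_3 + 1/16*a_s_4 + 5/16*a_s_5 + 1/4*a_s_6
  a_s_5 = 5/8*a_s_1 + 1/16*a_s_2 + 1/16*a_s_3 + 1/16*a_s_4 + 1/16*a_s_5 + 1/8*a_s_6

Substituting a_s_1 = 1 and a_s_6 = 0, rearrange to (I - Q) a = r where r[i] = P(i -> s_1):
  [1, -1/8, -9/16, -3/16] . (a_s_2, a_s_3, a_s_4, a_s_5) = 1/16
  [-1/8, 5/8, -3/16, -1/4] . (a_s_2, a_s_3, a_s_4, a_s_5) = 1/16
  [-1/16, -5/16, 15/16, -5/16] . (a_s_2, a_s_3, a_s_4, a_s_5) = 0
  [-1/16, -1/16, -1/16, 15/16] . (a_s_2, a_s_3, a_s_4, a_s_5) = 5/8

Solving yields:
  a_s_2 = 7475/12502
  a_s_3 = 8693/12502
  a_s_4 = 3341/6251
  a_s_5 = 4929/6251

Starting state is s_5, so the absorption probability is a_s_5 = 4929/6251.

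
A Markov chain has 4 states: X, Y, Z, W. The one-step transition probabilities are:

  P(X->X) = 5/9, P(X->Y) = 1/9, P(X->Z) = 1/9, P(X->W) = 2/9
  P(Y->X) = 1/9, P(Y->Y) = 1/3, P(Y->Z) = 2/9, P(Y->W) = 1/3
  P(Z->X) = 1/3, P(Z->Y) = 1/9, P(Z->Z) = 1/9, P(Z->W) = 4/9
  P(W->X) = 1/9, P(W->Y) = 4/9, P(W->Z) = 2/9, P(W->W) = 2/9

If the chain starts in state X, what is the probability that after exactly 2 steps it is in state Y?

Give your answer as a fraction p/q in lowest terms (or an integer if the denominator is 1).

Answer: 17/81

Derivation:
Computing P^2 by repeated multiplication:
P^1 =
  X: [5/9, 1/9, 1/9, 2/9]
  Y: [1/9, 1/3, 2/9, 1/3]
  Z: [1/3, 1/9, 1/9, 4/9]
  W: [1/9, 4/9, 2/9, 2/9]
P^2 =
  X: [31/81, 17/81, 4/27, 7/27]
  Y: [17/81, 8/27, 5/27, 25/81]
  Z: [23/81, 23/81, 14/81, 7/27]
  W: [17/81, 23/81, 5/27, 26/81]

(P^2)[X -> Y] = 17/81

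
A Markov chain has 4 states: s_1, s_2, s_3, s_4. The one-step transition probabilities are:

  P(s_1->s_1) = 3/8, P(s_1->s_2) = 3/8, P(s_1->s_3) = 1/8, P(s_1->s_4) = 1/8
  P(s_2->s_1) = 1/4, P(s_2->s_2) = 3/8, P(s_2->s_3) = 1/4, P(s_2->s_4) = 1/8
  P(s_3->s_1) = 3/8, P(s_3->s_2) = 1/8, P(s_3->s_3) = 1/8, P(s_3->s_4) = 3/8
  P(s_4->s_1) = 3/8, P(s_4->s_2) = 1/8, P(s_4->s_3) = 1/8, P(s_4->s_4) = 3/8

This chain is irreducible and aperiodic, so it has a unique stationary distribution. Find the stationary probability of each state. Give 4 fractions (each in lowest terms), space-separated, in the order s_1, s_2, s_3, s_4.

The stationary distribution satisfies pi = pi * P, i.e.:
  pi_s_1 = 3/8*pi_s_1 + 1/4*pi_s_2 + 3/8*pi_s_3 + 3/8*pi_s_4
  pi_s_2 = 3/8*pi_s_1 + 3/8*pi_s_2 + 1/8*pi_s_3 + 1/8*pi_s_4
  pi_s_3 = 1/8*pi_s_1 + 1/4*pi_s_2 + 1/8*pi_s_3 + 1/8*pi_s_4
  pi_s_4 = 1/8*pi_s_1 + 1/8*pi_s_2 + 3/8*pi_s_3 + 3/8*pi_s_4
with normalization: pi_s_1 + pi_s_2 + pi_s_3 + pi_s_4 = 1.

Using the first 3 balance equations plus normalization, the linear system A*pi = b is:
  [-5/8, 1/4, 3/8, 3/8] . pi = 0
  [3/8, -5/8, 1/8, 1/8] . pi = 0
  [1/8, 1/4, -7/8, 1/8] . pi = 0
  [1, 1, 1, 1] . pi = 1

Solving yields:
  pi_s_1 = 17/50
  pi_s_2 = 7/25
  pi_s_3 = 4/25
  pi_s_4 = 11/50

Verification (pi * P):
  17/50*3/8 + 7/25*1/4 + 4/25*3/8 + 11/50*3/8 = 17/50 = pi_s_1  (ok)
  17/50*3/8 + 7/25*3/8 + 4/25*1/8 + 11/50*1/8 = 7/25 = pi_s_2  (ok)
  17/50*1/8 + 7/25*1/4 + 4/25*1/8 + 11/50*1/8 = 4/25 = pi_s_3  (ok)
  17/50*1/8 + 7/25*1/8 + 4/25*3/8 + 11/50*3/8 = 11/50 = pi_s_4  (ok)

Answer: 17/50 7/25 4/25 11/50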